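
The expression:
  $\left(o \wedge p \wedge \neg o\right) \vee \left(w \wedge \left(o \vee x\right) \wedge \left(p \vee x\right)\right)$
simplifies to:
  $w \wedge \left(o \vee x\right) \wedge \left(p \vee x\right)$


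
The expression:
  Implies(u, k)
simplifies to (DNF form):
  k | ~u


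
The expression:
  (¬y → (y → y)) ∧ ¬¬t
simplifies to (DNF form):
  t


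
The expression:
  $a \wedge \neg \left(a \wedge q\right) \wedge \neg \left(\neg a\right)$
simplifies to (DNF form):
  $a \wedge \neg q$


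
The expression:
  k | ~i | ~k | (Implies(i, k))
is always true.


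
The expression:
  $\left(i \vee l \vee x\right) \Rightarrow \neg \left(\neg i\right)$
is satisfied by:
  {i: True, l: False, x: False}
  {i: True, x: True, l: False}
  {i: True, l: True, x: False}
  {i: True, x: True, l: True}
  {x: False, l: False, i: False}


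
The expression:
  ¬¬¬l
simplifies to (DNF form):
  ¬l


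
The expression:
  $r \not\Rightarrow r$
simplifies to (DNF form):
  $\text{False}$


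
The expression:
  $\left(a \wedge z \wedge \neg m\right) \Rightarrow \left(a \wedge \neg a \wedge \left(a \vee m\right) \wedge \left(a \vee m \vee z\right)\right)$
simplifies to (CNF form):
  $m \vee \neg a \vee \neg z$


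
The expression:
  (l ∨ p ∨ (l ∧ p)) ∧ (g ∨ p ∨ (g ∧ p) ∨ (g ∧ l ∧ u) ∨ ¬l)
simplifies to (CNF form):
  (g ∨ p) ∧ (l ∨ p)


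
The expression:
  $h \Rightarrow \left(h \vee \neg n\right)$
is always true.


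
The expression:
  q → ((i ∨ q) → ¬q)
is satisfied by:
  {q: False}


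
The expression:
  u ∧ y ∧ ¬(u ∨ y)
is never true.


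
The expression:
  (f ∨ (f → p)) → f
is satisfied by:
  {f: True}


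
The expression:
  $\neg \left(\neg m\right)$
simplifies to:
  $m$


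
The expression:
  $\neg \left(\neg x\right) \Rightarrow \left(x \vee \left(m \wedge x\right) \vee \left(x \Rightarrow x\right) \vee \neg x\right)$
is always true.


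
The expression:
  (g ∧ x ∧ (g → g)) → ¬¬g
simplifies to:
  True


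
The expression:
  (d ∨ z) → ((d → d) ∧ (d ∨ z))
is always true.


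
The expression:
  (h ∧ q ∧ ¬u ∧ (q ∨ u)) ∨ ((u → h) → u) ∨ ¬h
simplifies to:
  q ∨ u ∨ ¬h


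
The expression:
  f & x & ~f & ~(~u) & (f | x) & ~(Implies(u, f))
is never true.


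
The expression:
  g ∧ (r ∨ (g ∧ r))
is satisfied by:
  {r: True, g: True}


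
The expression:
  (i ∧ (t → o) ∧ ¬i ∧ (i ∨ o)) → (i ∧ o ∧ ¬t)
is always true.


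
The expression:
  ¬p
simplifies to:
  ¬p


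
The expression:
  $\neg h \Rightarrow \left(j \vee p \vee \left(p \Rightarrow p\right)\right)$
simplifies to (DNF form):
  $\text{True}$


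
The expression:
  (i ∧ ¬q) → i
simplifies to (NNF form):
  True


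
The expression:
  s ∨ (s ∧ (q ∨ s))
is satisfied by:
  {s: True}


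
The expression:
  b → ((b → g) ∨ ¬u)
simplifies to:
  g ∨ ¬b ∨ ¬u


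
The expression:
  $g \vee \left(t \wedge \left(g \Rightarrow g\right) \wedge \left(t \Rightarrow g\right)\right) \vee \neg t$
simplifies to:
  $g \vee \neg t$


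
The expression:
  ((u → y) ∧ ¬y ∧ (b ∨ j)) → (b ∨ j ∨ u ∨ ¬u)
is always true.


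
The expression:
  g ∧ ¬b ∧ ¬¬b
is never true.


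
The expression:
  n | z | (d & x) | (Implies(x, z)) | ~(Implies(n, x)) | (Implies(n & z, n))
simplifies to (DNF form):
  True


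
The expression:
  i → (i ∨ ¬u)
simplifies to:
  True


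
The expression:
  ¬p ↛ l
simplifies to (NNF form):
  l ∨ ¬p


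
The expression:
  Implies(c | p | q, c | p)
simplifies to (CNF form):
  c | p | ~q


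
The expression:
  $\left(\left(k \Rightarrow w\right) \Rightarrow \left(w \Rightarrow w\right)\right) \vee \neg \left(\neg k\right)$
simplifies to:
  $\text{True}$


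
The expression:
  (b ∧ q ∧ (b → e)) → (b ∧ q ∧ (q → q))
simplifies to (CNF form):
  True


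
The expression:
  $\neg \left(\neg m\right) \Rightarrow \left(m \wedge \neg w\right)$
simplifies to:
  $\neg m \vee \neg w$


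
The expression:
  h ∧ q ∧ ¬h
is never true.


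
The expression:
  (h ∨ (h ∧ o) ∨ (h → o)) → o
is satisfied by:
  {o: True}


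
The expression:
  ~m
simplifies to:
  ~m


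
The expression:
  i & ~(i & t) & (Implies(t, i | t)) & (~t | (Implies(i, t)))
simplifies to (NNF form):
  i & ~t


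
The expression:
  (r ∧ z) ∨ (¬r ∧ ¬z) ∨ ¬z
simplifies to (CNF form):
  r ∨ ¬z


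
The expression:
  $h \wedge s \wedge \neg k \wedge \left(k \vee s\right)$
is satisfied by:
  {h: True, s: True, k: False}


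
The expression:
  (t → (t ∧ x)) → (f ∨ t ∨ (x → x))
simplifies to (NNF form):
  True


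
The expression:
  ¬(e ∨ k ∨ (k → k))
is never true.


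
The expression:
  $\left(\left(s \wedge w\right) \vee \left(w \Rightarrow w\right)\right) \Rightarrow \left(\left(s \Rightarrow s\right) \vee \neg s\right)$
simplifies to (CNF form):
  $\text{True}$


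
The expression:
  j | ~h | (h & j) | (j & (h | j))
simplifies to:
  j | ~h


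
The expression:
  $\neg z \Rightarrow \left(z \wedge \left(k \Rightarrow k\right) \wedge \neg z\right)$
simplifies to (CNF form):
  $z$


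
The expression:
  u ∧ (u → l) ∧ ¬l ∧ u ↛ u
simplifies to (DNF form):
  False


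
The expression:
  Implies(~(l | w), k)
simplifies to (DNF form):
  k | l | w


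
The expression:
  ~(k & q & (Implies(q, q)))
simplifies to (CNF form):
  ~k | ~q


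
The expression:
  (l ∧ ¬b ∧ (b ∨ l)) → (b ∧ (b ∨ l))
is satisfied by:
  {b: True, l: False}
  {l: False, b: False}
  {l: True, b: True}


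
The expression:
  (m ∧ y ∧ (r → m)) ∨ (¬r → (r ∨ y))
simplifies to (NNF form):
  r ∨ y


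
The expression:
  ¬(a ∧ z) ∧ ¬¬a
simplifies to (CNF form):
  a ∧ ¬z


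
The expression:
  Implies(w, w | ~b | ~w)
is always true.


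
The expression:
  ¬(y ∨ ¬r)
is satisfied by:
  {r: True, y: False}


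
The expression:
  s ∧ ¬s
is never true.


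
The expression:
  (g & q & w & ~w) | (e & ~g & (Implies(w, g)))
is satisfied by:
  {e: True, g: False, w: False}


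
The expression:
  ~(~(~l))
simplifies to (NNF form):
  ~l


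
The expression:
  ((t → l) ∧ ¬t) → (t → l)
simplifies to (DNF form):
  True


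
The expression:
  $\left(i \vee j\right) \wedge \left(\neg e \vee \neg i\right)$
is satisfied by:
  {j: True, e: False, i: False}
  {i: True, j: True, e: False}
  {i: True, j: False, e: False}
  {e: True, j: True, i: False}


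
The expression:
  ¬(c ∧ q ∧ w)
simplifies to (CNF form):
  ¬c ∨ ¬q ∨ ¬w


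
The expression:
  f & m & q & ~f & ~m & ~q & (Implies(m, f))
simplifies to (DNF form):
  False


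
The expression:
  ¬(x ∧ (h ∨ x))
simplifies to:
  ¬x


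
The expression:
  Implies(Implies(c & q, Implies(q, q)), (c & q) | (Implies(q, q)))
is always true.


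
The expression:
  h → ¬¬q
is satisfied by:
  {q: True, h: False}
  {h: False, q: False}
  {h: True, q: True}


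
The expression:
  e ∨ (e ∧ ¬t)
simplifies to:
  e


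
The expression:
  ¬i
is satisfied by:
  {i: False}


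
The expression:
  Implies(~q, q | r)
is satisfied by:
  {r: True, q: True}
  {r: True, q: False}
  {q: True, r: False}


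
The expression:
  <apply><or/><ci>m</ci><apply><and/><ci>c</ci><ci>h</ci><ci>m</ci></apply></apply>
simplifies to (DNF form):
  <ci>m</ci>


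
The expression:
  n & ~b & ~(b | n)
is never true.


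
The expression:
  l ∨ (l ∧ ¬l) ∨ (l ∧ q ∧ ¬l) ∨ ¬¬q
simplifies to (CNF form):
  l ∨ q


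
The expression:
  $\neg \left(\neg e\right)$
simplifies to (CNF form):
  $e$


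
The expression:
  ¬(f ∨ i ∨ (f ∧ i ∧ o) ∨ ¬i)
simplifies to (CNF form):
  False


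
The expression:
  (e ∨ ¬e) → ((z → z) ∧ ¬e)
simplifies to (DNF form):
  ¬e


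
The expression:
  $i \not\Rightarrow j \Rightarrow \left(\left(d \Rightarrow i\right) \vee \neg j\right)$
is always true.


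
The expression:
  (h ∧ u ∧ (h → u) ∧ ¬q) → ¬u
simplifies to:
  q ∨ ¬h ∨ ¬u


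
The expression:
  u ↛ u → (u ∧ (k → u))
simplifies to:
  True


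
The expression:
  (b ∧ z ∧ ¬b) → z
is always true.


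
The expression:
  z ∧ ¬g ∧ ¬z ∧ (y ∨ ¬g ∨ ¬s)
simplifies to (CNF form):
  False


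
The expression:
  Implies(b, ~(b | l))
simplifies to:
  ~b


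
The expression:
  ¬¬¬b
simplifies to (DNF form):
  ¬b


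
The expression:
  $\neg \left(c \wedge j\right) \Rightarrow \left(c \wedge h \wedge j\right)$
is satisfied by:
  {c: True, j: True}


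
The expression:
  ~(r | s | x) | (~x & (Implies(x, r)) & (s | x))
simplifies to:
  ~x & (s | ~r)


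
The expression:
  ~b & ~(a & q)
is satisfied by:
  {q: False, b: False, a: False}
  {a: True, q: False, b: False}
  {q: True, a: False, b: False}


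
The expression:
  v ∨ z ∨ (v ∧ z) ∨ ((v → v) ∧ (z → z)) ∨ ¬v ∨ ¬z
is always true.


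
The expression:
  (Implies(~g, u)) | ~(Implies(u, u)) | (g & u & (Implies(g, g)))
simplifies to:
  g | u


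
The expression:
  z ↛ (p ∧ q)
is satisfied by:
  {z: True, p: False, q: False}
  {z: True, q: True, p: False}
  {z: True, p: True, q: False}


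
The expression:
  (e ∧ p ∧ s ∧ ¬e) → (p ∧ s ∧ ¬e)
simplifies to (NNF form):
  True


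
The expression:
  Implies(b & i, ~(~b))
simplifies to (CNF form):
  True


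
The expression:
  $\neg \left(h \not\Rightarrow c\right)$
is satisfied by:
  {c: True, h: False}
  {h: False, c: False}
  {h: True, c: True}


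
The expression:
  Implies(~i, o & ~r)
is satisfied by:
  {i: True, o: True, r: False}
  {i: True, o: False, r: False}
  {i: True, r: True, o: True}
  {i: True, r: True, o: False}
  {o: True, r: False, i: False}


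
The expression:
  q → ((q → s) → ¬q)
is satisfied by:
  {s: False, q: False}
  {q: True, s: False}
  {s: True, q: False}


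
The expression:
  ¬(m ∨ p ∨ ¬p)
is never true.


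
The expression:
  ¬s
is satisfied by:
  {s: False}


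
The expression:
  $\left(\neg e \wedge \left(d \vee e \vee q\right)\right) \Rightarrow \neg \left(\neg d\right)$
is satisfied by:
  {d: True, e: True, q: False}
  {d: True, e: False, q: False}
  {e: True, d: False, q: False}
  {d: False, e: False, q: False}
  {d: True, q: True, e: True}
  {d: True, q: True, e: False}
  {q: True, e: True, d: False}


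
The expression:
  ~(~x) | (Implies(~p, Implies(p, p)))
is always true.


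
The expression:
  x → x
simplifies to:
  True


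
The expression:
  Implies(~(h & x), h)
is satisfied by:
  {h: True}


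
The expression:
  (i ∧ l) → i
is always true.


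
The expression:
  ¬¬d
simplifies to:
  d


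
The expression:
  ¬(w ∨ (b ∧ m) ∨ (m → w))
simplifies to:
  m ∧ ¬b ∧ ¬w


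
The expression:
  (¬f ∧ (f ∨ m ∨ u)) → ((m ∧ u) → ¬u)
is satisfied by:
  {f: True, m: False, u: False}
  {f: False, m: False, u: False}
  {u: True, f: True, m: False}
  {u: True, f: False, m: False}
  {m: True, f: True, u: False}
  {m: True, f: False, u: False}
  {m: True, u: True, f: True}


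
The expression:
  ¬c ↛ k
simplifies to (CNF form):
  k ∨ ¬c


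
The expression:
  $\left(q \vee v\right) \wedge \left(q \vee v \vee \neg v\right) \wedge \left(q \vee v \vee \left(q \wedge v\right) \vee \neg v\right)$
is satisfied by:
  {q: True, v: True}
  {q: True, v: False}
  {v: True, q: False}


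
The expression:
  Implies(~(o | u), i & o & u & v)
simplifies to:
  o | u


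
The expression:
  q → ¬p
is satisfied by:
  {p: False, q: False}
  {q: True, p: False}
  {p: True, q: False}


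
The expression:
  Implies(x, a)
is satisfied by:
  {a: True, x: False}
  {x: False, a: False}
  {x: True, a: True}


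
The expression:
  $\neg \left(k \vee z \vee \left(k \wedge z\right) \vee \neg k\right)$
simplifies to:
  $\text{False}$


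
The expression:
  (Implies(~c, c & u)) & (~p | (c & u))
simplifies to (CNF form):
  c & (u | ~p)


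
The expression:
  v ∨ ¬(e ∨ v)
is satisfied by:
  {v: True, e: False}
  {e: False, v: False}
  {e: True, v: True}


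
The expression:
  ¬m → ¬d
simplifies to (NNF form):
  m ∨ ¬d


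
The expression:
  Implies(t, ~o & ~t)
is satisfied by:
  {t: False}


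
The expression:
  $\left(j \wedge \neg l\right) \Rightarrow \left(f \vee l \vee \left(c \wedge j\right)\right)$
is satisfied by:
  {c: True, l: True, f: True, j: False}
  {c: True, l: True, f: False, j: False}
  {c: True, f: True, l: False, j: False}
  {c: True, f: False, l: False, j: False}
  {l: True, f: True, c: False, j: False}
  {l: True, f: False, c: False, j: False}
  {f: True, c: False, l: False, j: False}
  {f: False, c: False, l: False, j: False}
  {j: True, c: True, l: True, f: True}
  {j: True, c: True, l: True, f: False}
  {j: True, c: True, f: True, l: False}
  {j: True, c: True, f: False, l: False}
  {j: True, l: True, f: True, c: False}
  {j: True, l: True, f: False, c: False}
  {j: True, f: True, l: False, c: False}


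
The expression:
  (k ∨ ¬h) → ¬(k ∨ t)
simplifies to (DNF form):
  (h ∧ ¬k) ∨ (¬k ∧ ¬t)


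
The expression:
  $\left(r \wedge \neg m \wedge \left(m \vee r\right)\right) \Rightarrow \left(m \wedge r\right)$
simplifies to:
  $m \vee \neg r$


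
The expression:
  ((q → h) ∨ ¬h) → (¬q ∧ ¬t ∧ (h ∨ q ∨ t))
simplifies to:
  h ∧ ¬q ∧ ¬t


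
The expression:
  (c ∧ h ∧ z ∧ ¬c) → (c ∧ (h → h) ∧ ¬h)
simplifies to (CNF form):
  True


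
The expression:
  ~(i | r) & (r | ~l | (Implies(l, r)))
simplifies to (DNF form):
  ~i & ~l & ~r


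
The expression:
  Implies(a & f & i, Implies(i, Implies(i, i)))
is always true.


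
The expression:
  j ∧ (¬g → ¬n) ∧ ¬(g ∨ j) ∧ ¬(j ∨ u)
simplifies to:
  False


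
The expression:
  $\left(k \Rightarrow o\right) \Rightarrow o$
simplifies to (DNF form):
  $k \vee o$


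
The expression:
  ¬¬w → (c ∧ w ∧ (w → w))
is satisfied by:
  {c: True, w: False}
  {w: False, c: False}
  {w: True, c: True}


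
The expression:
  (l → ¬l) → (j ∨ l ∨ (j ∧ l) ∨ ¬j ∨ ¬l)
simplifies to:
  True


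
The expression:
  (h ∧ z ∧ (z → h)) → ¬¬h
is always true.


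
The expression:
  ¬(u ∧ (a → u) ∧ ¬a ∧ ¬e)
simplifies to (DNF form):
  a ∨ e ∨ ¬u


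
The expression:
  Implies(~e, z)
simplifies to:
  e | z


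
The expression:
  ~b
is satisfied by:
  {b: False}


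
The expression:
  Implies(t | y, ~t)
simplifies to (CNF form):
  ~t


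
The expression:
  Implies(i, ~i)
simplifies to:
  ~i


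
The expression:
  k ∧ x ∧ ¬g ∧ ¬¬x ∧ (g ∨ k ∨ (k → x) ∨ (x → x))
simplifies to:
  k ∧ x ∧ ¬g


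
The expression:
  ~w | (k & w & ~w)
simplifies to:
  ~w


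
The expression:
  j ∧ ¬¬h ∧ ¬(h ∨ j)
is never true.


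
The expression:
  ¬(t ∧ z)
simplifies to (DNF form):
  ¬t ∨ ¬z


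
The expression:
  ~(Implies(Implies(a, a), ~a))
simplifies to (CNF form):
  a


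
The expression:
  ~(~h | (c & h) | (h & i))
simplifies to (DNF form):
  h & ~c & ~i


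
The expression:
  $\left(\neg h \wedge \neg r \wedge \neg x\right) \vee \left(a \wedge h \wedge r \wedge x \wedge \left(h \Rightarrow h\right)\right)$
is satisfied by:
  {a: True, h: False, r: False, x: False}
  {a: False, h: False, r: False, x: False}
  {a: True, x: True, r: True, h: True}


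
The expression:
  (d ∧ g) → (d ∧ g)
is always true.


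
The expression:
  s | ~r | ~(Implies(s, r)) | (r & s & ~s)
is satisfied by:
  {s: True, r: False}
  {r: False, s: False}
  {r: True, s: True}


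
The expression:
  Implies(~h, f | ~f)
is always true.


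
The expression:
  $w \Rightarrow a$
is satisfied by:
  {a: True, w: False}
  {w: False, a: False}
  {w: True, a: True}


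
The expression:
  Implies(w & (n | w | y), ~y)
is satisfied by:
  {w: False, y: False}
  {y: True, w: False}
  {w: True, y: False}


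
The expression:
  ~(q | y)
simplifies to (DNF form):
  ~q & ~y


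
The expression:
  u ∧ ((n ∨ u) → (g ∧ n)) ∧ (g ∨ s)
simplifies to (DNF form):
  g ∧ n ∧ u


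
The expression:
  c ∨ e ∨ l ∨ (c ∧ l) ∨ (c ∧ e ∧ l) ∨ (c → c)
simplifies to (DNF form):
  True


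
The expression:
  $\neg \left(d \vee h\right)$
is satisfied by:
  {d: False, h: False}


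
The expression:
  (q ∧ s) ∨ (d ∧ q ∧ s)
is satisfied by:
  {s: True, q: True}


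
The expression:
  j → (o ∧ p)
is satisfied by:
  {o: True, p: True, j: False}
  {o: True, p: False, j: False}
  {p: True, o: False, j: False}
  {o: False, p: False, j: False}
  {j: True, o: True, p: True}


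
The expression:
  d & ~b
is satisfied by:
  {d: True, b: False}


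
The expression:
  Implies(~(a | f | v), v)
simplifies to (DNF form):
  a | f | v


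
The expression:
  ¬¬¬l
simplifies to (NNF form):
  ¬l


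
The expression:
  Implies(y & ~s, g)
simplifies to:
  g | s | ~y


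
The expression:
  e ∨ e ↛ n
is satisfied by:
  {e: True}


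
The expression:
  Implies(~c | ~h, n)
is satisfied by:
  {n: True, c: True, h: True}
  {n: True, c: True, h: False}
  {n: True, h: True, c: False}
  {n: True, h: False, c: False}
  {c: True, h: True, n: False}


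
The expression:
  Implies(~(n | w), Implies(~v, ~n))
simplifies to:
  True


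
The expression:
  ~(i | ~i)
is never true.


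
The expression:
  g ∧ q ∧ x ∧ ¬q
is never true.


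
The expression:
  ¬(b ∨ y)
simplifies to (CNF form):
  ¬b ∧ ¬y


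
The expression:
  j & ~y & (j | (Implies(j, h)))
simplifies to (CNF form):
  j & ~y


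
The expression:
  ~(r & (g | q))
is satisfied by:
  {q: False, r: False, g: False}
  {g: True, q: False, r: False}
  {q: True, g: False, r: False}
  {g: True, q: True, r: False}
  {r: True, g: False, q: False}


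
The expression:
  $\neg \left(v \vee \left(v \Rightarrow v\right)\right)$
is never true.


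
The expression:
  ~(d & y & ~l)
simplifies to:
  l | ~d | ~y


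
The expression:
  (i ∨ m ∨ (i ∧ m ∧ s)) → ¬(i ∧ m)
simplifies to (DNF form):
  ¬i ∨ ¬m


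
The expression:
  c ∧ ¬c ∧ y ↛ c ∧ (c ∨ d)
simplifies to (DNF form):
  False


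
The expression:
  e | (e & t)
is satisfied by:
  {e: True}


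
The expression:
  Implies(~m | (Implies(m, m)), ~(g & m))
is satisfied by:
  {g: False, m: False}
  {m: True, g: False}
  {g: True, m: False}


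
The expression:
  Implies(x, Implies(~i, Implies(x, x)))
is always true.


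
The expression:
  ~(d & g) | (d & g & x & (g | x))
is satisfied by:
  {x: True, g: False, d: False}
  {g: False, d: False, x: False}
  {x: True, d: True, g: False}
  {d: True, g: False, x: False}
  {x: True, g: True, d: False}
  {g: True, x: False, d: False}
  {x: True, d: True, g: True}


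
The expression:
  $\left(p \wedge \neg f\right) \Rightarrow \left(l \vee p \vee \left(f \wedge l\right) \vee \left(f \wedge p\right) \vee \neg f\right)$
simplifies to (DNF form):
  $\text{True}$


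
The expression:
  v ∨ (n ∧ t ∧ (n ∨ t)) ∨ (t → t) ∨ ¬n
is always true.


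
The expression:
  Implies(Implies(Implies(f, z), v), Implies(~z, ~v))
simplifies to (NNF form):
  z | ~v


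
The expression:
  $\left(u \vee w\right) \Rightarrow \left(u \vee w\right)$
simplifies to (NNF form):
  $\text{True}$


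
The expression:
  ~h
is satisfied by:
  {h: False}


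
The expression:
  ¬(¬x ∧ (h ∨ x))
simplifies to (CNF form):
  x ∨ ¬h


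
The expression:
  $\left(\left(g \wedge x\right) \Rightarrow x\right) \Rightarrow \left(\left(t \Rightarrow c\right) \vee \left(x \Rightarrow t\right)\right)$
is always true.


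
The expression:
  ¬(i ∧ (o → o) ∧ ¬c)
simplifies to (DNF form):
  c ∨ ¬i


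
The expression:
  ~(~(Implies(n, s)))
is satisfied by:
  {s: True, n: False}
  {n: False, s: False}
  {n: True, s: True}


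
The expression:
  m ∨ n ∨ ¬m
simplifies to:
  True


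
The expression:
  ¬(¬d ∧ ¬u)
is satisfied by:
  {d: True, u: True}
  {d: True, u: False}
  {u: True, d: False}


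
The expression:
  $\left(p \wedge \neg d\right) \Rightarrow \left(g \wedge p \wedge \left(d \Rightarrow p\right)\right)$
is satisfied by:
  {d: True, g: True, p: False}
  {d: True, p: False, g: False}
  {g: True, p: False, d: False}
  {g: False, p: False, d: False}
  {d: True, g: True, p: True}
  {d: True, p: True, g: False}
  {g: True, p: True, d: False}


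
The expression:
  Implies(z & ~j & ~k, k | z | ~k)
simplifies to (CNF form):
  True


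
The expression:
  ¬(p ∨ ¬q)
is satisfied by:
  {q: True, p: False}


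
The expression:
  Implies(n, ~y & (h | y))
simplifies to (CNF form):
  (h | ~n) & (~n | ~y)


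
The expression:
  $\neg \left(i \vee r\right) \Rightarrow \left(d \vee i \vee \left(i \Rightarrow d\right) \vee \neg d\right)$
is always true.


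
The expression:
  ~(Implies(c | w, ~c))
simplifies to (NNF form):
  c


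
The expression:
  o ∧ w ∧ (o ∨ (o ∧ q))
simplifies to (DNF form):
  o ∧ w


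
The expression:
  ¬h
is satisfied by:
  {h: False}


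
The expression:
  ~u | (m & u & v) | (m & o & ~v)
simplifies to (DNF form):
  ~u | (m & o) | (m & v)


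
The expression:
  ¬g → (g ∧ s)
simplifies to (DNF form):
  g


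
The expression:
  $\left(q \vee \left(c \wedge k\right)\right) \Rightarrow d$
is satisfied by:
  {d: True, q: False, c: False, k: False}
  {d: True, k: True, q: False, c: False}
  {d: True, c: True, q: False, k: False}
  {d: True, k: True, c: True, q: False}
  {d: True, q: True, c: False, k: False}
  {d: True, k: True, q: True, c: False}
  {d: True, c: True, q: True, k: False}
  {d: True, k: True, c: True, q: True}
  {k: False, q: False, c: False, d: False}
  {k: True, q: False, c: False, d: False}
  {c: True, k: False, q: False, d: False}


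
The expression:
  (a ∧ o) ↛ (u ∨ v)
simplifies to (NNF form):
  a ∧ o ∧ ¬u ∧ ¬v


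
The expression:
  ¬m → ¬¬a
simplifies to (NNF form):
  a ∨ m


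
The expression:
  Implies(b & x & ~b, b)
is always true.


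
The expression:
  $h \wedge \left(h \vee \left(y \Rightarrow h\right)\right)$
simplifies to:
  $h$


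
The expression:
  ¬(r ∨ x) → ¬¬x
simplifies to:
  r ∨ x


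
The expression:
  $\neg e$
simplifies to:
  $\neg e$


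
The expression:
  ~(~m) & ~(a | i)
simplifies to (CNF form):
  m & ~a & ~i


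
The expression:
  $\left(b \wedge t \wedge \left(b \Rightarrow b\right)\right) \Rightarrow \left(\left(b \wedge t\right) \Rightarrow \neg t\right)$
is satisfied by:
  {t: False, b: False}
  {b: True, t: False}
  {t: True, b: False}


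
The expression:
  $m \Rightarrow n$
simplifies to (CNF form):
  $n \vee \neg m$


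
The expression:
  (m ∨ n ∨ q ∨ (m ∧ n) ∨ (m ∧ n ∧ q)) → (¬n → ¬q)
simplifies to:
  n ∨ ¬q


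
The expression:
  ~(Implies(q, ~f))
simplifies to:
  f & q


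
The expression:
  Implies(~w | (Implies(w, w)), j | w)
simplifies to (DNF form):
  j | w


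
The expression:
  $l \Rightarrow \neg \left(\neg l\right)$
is always true.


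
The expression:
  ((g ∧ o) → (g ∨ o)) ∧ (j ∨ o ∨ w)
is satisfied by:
  {o: True, w: True, j: True}
  {o: True, w: True, j: False}
  {o: True, j: True, w: False}
  {o: True, j: False, w: False}
  {w: True, j: True, o: False}
  {w: True, j: False, o: False}
  {j: True, w: False, o: False}


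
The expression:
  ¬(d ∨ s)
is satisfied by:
  {d: False, s: False}


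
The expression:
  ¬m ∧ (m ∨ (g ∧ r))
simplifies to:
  g ∧ r ∧ ¬m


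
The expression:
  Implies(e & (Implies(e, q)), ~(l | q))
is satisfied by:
  {e: False, q: False}
  {q: True, e: False}
  {e: True, q: False}


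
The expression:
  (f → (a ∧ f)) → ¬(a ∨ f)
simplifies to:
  ¬a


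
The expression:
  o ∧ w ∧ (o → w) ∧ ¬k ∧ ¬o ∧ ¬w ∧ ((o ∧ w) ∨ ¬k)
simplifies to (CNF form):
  False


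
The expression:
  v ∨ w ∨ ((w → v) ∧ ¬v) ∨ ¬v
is always true.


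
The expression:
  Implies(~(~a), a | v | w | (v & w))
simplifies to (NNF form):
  True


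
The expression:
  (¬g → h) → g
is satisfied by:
  {g: True, h: False}
  {h: False, g: False}
  {h: True, g: True}


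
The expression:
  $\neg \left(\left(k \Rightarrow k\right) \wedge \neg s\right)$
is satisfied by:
  {s: True}


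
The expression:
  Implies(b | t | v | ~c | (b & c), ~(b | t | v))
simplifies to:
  ~b & ~t & ~v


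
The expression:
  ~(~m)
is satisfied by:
  {m: True}


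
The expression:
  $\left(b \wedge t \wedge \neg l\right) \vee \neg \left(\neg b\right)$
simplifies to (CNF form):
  $b$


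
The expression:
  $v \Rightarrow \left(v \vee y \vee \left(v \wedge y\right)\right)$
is always true.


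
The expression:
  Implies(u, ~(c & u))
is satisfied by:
  {u: False, c: False}
  {c: True, u: False}
  {u: True, c: False}


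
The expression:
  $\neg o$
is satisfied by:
  {o: False}


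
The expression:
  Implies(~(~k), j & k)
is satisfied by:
  {j: True, k: False}
  {k: False, j: False}
  {k: True, j: True}


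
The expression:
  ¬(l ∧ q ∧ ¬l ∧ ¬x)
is always true.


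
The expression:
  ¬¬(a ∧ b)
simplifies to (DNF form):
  a ∧ b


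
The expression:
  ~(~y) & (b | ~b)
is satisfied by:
  {y: True}


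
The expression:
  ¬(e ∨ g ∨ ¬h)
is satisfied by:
  {h: True, g: False, e: False}


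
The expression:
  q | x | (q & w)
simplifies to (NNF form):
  q | x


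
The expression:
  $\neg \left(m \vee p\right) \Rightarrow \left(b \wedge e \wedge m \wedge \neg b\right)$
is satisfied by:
  {m: True, p: True}
  {m: True, p: False}
  {p: True, m: False}


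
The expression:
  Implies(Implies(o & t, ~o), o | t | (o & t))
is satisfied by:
  {t: True, o: True}
  {t: True, o: False}
  {o: True, t: False}


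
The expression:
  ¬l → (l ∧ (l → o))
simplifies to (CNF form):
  l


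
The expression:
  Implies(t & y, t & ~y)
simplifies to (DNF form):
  ~t | ~y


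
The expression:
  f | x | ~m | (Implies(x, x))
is always true.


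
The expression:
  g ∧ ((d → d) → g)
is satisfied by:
  {g: True}


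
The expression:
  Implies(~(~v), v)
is always true.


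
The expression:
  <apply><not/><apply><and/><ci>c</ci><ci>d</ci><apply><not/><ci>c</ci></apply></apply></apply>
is always true.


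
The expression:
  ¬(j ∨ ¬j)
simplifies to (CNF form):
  False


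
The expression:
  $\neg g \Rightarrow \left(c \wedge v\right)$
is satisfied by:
  {v: True, g: True, c: True}
  {v: True, g: True, c: False}
  {g: True, c: True, v: False}
  {g: True, c: False, v: False}
  {v: True, c: True, g: False}


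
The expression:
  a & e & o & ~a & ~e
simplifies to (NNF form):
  False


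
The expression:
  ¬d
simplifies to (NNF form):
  ¬d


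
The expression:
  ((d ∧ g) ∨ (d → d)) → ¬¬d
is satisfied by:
  {d: True}


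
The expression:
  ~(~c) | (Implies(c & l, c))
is always true.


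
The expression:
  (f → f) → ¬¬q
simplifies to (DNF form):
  q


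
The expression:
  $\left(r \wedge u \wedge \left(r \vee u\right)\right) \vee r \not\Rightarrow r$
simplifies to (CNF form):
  $r \wedge u$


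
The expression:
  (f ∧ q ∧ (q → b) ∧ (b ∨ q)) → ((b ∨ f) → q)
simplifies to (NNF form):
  True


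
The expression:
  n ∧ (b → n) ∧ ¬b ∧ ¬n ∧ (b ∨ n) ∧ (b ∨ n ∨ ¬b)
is never true.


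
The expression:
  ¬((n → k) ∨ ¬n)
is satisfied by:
  {n: True, k: False}


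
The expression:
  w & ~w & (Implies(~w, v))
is never true.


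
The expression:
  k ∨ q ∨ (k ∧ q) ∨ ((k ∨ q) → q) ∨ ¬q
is always true.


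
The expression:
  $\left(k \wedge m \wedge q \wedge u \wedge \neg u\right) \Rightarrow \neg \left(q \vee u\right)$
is always true.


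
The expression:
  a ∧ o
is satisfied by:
  {a: True, o: True}


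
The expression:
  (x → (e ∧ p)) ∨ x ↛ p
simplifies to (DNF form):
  e ∨ ¬p ∨ ¬x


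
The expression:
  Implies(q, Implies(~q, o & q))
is always true.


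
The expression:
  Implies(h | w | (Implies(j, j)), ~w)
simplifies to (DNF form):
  ~w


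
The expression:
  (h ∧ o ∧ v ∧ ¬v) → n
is always true.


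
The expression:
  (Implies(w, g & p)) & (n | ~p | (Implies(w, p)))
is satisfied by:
  {g: True, p: True, w: False}
  {g: True, p: False, w: False}
  {p: True, g: False, w: False}
  {g: False, p: False, w: False}
  {g: True, w: True, p: True}


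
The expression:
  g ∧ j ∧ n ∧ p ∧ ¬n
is never true.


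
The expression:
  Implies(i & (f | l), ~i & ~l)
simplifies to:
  ~i | (~f & ~l)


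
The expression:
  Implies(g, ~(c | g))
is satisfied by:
  {g: False}


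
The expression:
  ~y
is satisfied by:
  {y: False}


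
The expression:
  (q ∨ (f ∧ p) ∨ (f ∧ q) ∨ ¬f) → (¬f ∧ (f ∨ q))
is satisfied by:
  {q: True, p: False, f: False}
  {q: True, p: True, f: False}
  {f: True, p: False, q: False}


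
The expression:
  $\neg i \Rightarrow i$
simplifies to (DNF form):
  $i$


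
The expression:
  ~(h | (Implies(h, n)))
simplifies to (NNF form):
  False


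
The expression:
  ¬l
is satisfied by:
  {l: False}


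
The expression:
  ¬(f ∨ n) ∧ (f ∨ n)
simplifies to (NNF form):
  False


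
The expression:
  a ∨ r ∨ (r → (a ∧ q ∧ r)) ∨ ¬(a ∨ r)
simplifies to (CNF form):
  True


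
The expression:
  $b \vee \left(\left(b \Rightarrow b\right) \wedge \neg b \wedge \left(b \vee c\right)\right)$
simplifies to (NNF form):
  $b \vee c$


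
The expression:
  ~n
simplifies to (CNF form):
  ~n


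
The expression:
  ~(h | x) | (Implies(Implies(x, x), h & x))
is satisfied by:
  {x: False, h: False}
  {h: True, x: True}


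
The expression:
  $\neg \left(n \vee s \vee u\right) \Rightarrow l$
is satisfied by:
  {u: True, n: True, l: True, s: True}
  {u: True, n: True, l: True, s: False}
  {u: True, n: True, s: True, l: False}
  {u: True, n: True, s: False, l: False}
  {u: True, l: True, s: True, n: False}
  {u: True, l: True, s: False, n: False}
  {u: True, l: False, s: True, n: False}
  {u: True, l: False, s: False, n: False}
  {n: True, l: True, s: True, u: False}
  {n: True, l: True, s: False, u: False}
  {n: True, s: True, l: False, u: False}
  {n: True, s: False, l: False, u: False}
  {l: True, s: True, n: False, u: False}
  {l: True, n: False, s: False, u: False}
  {s: True, n: False, l: False, u: False}


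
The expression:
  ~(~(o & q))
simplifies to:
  o & q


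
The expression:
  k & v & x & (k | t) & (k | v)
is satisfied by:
  {k: True, x: True, v: True}


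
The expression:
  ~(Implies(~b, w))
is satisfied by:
  {w: False, b: False}


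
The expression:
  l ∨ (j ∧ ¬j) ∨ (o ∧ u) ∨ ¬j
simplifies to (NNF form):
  l ∨ (o ∧ u) ∨ ¬j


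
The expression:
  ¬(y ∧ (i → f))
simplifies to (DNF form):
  (i ∧ ¬f) ∨ ¬y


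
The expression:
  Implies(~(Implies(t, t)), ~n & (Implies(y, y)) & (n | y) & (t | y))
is always true.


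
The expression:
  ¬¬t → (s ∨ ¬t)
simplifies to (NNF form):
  s ∨ ¬t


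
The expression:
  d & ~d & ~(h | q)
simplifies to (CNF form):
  False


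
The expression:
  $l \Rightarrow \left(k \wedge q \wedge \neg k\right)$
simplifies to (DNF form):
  $\neg l$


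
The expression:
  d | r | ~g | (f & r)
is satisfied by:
  {r: True, d: True, g: False}
  {r: True, g: False, d: False}
  {d: True, g: False, r: False}
  {d: False, g: False, r: False}
  {r: True, d: True, g: True}
  {r: True, g: True, d: False}
  {d: True, g: True, r: False}


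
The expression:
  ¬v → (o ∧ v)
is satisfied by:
  {v: True}


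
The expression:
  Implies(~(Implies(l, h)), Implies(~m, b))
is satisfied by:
  {b: True, m: True, h: True, l: False}
  {b: True, m: True, l: False, h: False}
  {b: True, h: True, l: False, m: False}
  {b: True, l: False, h: False, m: False}
  {m: True, h: True, l: False, b: False}
  {m: True, l: False, h: False, b: False}
  {h: True, m: False, l: False, b: False}
  {m: False, l: False, h: False, b: False}
  {m: True, b: True, l: True, h: True}
  {m: True, b: True, l: True, h: False}
  {b: True, l: True, h: True, m: False}
  {b: True, l: True, m: False, h: False}
  {h: True, l: True, m: True, b: False}
  {l: True, m: True, b: False, h: False}
  {l: True, h: True, b: False, m: False}


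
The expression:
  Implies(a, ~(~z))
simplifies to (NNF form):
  z | ~a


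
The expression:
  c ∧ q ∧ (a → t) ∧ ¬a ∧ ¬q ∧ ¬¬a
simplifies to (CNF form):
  False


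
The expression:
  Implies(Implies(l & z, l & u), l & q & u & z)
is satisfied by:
  {q: True, z: True, l: True, u: False}
  {z: True, l: True, q: False, u: False}
  {q: True, u: True, z: True, l: True}


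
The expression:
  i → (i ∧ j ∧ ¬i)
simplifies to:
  ¬i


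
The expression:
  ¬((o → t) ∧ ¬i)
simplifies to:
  i ∨ (o ∧ ¬t)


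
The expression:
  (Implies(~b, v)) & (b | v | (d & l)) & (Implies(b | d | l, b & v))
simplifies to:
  v & (b | ~d) & (b | ~l)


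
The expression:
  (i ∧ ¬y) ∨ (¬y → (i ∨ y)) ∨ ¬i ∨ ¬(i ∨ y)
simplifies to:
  True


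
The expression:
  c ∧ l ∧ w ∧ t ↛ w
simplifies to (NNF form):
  False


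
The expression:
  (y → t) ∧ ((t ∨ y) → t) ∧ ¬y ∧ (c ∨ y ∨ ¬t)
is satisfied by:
  {c: True, y: False, t: False}
  {y: False, t: False, c: False}
  {c: True, t: True, y: False}


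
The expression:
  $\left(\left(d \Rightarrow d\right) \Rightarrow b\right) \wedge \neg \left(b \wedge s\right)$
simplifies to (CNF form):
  $b \wedge \neg s$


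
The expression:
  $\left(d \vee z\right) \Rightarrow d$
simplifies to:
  $d \vee \neg z$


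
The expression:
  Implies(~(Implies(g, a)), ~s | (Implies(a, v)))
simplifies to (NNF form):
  True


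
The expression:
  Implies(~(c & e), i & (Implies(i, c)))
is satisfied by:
  {c: True, i: True, e: True}
  {c: True, i: True, e: False}
  {c: True, e: True, i: False}


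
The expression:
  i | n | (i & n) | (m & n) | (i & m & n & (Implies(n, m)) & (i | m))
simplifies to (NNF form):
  i | n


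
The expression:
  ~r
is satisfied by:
  {r: False}


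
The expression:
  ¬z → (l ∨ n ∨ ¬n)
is always true.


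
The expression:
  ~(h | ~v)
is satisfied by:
  {v: True, h: False}


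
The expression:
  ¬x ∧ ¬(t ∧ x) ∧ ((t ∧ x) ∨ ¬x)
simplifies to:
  ¬x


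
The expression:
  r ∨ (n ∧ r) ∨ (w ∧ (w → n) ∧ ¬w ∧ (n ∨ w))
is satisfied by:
  {r: True}


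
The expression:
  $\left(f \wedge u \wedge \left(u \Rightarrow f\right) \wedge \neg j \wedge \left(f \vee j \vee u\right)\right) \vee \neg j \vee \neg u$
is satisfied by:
  {u: False, j: False}
  {j: True, u: False}
  {u: True, j: False}


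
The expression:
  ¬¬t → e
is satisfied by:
  {e: True, t: False}
  {t: False, e: False}
  {t: True, e: True}


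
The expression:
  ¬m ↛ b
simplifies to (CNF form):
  b ∨ ¬m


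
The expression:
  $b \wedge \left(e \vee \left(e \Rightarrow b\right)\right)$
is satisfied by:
  {b: True}


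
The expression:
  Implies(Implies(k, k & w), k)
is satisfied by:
  {k: True}


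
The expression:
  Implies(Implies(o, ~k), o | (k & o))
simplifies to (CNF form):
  o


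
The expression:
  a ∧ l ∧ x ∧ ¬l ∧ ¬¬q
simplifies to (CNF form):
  False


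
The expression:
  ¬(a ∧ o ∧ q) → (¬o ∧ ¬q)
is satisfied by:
  {a: True, q: False, o: False}
  {a: False, q: False, o: False}
  {o: True, q: True, a: True}


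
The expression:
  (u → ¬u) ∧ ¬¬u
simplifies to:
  False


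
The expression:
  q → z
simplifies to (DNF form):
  z ∨ ¬q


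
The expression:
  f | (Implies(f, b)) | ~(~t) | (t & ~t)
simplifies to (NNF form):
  True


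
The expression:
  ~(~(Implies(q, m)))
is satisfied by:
  {m: True, q: False}
  {q: False, m: False}
  {q: True, m: True}


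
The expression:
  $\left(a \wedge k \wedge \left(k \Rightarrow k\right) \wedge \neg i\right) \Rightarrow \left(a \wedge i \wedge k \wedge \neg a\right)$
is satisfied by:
  {i: True, k: False, a: False}
  {k: False, a: False, i: False}
  {i: True, a: True, k: False}
  {a: True, k: False, i: False}
  {i: True, k: True, a: False}
  {k: True, i: False, a: False}
  {i: True, a: True, k: True}


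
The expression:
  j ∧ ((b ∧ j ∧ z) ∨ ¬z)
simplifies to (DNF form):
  (b ∧ j) ∨ (j ∧ ¬z)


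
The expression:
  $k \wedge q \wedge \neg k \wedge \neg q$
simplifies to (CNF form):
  $\text{False}$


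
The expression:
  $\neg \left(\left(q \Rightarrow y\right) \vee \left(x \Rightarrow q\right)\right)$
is never true.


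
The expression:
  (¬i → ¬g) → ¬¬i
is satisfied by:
  {i: True, g: True}
  {i: True, g: False}
  {g: True, i: False}


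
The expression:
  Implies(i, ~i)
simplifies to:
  ~i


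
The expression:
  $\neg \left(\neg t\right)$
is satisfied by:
  {t: True}


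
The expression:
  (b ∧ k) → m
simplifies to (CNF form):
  m ∨ ¬b ∨ ¬k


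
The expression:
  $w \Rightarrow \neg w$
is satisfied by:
  {w: False}


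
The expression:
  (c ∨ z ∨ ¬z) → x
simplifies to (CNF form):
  x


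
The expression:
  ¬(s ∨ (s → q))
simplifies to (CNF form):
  False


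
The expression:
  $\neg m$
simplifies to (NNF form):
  $\neg m$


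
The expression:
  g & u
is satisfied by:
  {u: True, g: True}


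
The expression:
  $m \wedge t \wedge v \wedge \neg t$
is never true.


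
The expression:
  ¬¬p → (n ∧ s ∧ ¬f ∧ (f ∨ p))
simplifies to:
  (n ∧ s ∧ ¬f) ∨ ¬p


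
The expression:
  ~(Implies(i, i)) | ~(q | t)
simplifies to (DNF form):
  ~q & ~t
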